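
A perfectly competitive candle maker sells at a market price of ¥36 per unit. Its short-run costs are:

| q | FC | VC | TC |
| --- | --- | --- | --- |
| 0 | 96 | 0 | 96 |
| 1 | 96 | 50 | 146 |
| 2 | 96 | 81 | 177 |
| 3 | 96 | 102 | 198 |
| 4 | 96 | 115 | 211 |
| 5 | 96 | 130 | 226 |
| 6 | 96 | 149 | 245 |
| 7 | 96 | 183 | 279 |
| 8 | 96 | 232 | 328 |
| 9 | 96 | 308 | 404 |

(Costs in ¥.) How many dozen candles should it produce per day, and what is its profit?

q = 7; profit = -¥27

Tabulate TR − TC: q=0: -96; q=1: -110; q=2: -105; q=3: -90; q=4: -67; q=5: -46; q=6: -29; q=7: -27; q=8: -40; q=9: -80.
Profit is maximized at q = 7. AVC there is 183/7 = ¥26.14 ≤ P, so producing beats shutting down (which would give -¥96).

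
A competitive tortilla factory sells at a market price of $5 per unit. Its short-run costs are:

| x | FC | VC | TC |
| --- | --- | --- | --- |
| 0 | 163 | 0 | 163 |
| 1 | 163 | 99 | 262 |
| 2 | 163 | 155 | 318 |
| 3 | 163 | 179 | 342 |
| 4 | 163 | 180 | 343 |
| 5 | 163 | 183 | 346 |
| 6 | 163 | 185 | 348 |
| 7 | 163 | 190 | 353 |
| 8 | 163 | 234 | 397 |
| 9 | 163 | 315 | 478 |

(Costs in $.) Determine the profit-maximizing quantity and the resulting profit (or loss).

x = 0 (shut down); profit = -$163

Profit at each row (π = 5x − TC): x=0: -163; x=1: -257; x=2: -308; x=3: -327; x=4: -323; x=5: -321; x=6: -318; x=7: -318; x=8: -357; x=9: -433.
Profit is highest at x = 0. Equivalently, the lowest AVC in the table is 190/7 ≈ $27.14 at x = 7, and P = $5 falls below it — price never covers variable cost, so the firm shuts down and loses only its fixed cost.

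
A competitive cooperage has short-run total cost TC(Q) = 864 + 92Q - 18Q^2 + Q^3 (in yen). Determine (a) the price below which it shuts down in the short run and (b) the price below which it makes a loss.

Shutdown price = ¥11; break-even price = ¥92

Shutdown price = min AVC. AVC = 92 - 18Q + Q^2, with vertex at Q = 9 and minimum ¥11.
ATC = 864/Q + 92 - 18Q + Q^2. Setting dATC/dQ = −864/Q^2 − 18 + 2Q = 0 gives Q = 12 (since 2·12^3 − 18·12^2 = 864).
min ATC = 864/12 + 92 − 18·12 + 12^2 = ¥92. That is the break-even price.
Between these two prices the firm operates at a loss; above ¥92 it earns a profit.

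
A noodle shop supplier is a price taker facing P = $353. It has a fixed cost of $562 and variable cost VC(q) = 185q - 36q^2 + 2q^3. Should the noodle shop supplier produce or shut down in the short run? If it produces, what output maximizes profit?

Produce at q = 14

From TC, MC = TC'(q) = 185 - 72q + 6q^2 and AVC = VC/q = 185 - 36q + 2q^2.
AVC is minimized where dAVC/dq = -36 + 4q = 0, at q = 9; min AVC = 185 - 36·9 + 2·9^2 = $23.
Because $353 ≥ $23, revenue can cover variable cost; the firm operates.
Solving P = MC: -168 - 72q + 6q^2 = 0 ⇒ q = -2 or 14. On the upward-sloping branch, q* = 14.
Check: AVC at q = 14 is $73 ≤ P, so revenue covers variable cost.
Profit = P·q − TC = 353·14 − 1584 = $3358.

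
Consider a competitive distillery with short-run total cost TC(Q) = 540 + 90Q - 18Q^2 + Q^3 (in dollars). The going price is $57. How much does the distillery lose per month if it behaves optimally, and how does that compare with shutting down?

AVC = 90 - 18Q + Q^2; min AVC = $9 at Q = 9. Since P = $57 ≥ min AVC, the firm produces.
MC = 90 - 36Q + 3Q^2. Setting P = MC and taking the root on the rising branch gives Q* = 11.
TR = 57·11 = 627. TC = 540 + 143 = 683. Profit = 627 − 683 = -$56.
By producing, the firm covers all variable cost plus $484 of fixed cost; shutting down would lose the full $540.

Profit = -$56 at Q = 11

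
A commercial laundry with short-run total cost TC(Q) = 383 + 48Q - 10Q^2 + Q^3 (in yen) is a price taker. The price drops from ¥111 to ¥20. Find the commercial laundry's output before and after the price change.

AVC = 48 - 10Q + Q^2, minimized at Q = 5 where min AVC = ¥23. MC = 48 - 20Q + 3Q^2.
With P = ¥111 above the shutdown price, P = MC gives Q = 9.
At P = ¥20 < min AVC = ¥23, price no longer covers variable cost at any output, so the firm shuts down: Q = 0.

Output falls from 9 to 0 (the firm shuts down)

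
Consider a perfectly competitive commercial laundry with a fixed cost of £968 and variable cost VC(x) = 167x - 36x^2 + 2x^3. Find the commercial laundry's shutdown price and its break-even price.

Shutdown price = £5; break-even price = £101

Shutdown price = min AVC. AVC = 167 - 36x + 2x^2, with vertex at x = 9 and minimum £5.
ATC = 968/x + 167 - 36x + 2x^2. Setting dATC/dx = −968/x^2 − 36 + 4x = 0 gives x = 11 (since 4·11^3 − 36·11^2 = 968).
min ATC = 968/11 + 167 − 36·11 + 2·11^2 = £101. That is the break-even price.
For £5 ≤ P < £101 the firm produces at a loss; below £5 it shuts down.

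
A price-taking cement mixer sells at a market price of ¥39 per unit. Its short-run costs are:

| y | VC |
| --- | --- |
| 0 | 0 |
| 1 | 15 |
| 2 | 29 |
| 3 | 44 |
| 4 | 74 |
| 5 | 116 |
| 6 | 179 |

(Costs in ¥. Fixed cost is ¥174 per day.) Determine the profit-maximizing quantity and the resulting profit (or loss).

y = 4; profit = -¥92

Profit at each row (π = 39y − TC): y=0: -174; y=1: -150; y=2: -125; y=3: -101; y=4: -92; y=5: -95; y=6: -119.
Profit is maximized at y = 4. AVC there is 74/4 = ¥18.50 ≤ P, so producing beats shutting down (which would give -¥174).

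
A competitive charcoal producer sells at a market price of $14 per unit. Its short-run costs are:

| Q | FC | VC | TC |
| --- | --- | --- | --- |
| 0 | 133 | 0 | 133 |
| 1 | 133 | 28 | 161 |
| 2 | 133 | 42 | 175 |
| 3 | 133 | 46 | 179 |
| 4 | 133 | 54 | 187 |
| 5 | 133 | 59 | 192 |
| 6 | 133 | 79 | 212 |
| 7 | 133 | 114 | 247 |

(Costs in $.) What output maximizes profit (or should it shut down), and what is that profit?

Q = 5; profit = -$122

Compute π = P·Q − TC at each output: Q=0: -133; Q=1: -147; Q=2: -147; Q=3: -137; Q=4: -131; Q=5: -122; Q=6: -128; Q=7: -149.
Profit is maximized at Q = 5. AVC there is 59/5 = $11.80 ≤ P, so producing beats shutting down (which would give -$133).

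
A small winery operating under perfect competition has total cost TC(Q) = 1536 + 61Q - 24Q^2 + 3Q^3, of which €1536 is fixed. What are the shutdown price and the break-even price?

Shutdown price = €13; break-even price = €253

AVC = 61 - 24Q + 3Q^2; minimized at Q = 4, giving min AVC = €13. That is the shutdown price.
ATC = 1536/Q + 61 - 24Q + 3Q^2. Setting dATC/dQ = −1536/Q^2 − 24 + 6Q = 0 gives Q = 8 (since 6·8^3 − 24·8^2 = 1536).
min ATC = 1536/8 + 61 − 24·8 + 3·8^2 = €253. That is the break-even price.
For €13 ≤ P < €253 the firm produces at a loss; below €13 it shuts down.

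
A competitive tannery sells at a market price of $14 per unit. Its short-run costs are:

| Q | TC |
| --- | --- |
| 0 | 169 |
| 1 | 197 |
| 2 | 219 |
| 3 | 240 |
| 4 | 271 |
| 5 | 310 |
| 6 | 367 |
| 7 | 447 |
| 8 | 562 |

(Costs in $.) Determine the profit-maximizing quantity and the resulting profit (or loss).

Q = 0 (shut down); profit = -$169

Tabulate TR − TC: Q=0: -169; Q=1: -183; Q=2: -191; Q=3: -198; Q=4: -215; Q=5: -240; Q=6: -283; Q=7: -349; Q=8: -450.
Profit is highest at Q = 0. Equivalently, the lowest AVC in the table is 71/3 ≈ $23.67 at Q = 3, and P = $14 falls below it — price never covers variable cost, so the firm shuts down and loses only its fixed cost.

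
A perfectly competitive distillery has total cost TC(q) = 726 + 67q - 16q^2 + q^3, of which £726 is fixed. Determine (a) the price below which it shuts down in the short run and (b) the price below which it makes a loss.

Shutdown price = min AVC. AVC = 67 - 16q + q^2, with vertex at q = 8 and minimum £3.
ATC = 726/q + 67 - 16q + q^2. Setting dATC/dq = −726/q^2 − 16 + 2q = 0 gives q = 11 (since 2·11^3 − 16·11^2 = 726).
min ATC = 726/11 + 67 − 16·11 + 11^2 = £78. That is the break-even price.
Between these two prices the firm operates at a loss; above £78 it earns a profit.

Shutdown price = £3; break-even price = £78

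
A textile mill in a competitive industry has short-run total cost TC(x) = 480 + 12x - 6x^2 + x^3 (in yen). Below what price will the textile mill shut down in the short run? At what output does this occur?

¥3 per unit, at x = 3

The shutdown price is the minimum of AVC. VC = 12x - 6x^2 + x^3, so AVC = 12 - 6x + x^2.
dAVC/dx = -6 + 2x = 0 gives x = 3. min AVC = 12 - 6·3 + 3^2 = 3.
The firm shuts down for any P below ¥3.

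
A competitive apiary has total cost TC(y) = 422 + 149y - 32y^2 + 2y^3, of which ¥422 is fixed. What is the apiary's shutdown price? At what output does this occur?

The firm shuts down when price falls below the minimum of average variable cost. AVC = VC/y = 149 - 32y + 2y^2.
dAVC/dy = -32 + 4y = 0 gives y = 8. min AVC = 149 - 32·8 + 2·8^2 = 21.
For P < ¥21 the firm produces nothing.

¥21 per unit, at y = 8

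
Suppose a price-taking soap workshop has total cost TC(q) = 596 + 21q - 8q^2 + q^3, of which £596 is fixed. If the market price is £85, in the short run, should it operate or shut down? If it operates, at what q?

Produce at q = 8

Variable cost is VC = 21q - 8q^2 + q^3, so AVC = VC/q = 21 - 8q + q^2 and MC = dTC/dq = 21 - 16q + 3q^2.
AVC is minimized where dAVC/dq = -8 + 2q = 0, at q = 4; min AVC = 21 - 8·4 + 4^2 = £5.
Since P = £85 ≥ min AVC = £5, price covers variable cost and the firm should produce.
P = MC gives -64 - 16q + 3q^2 = 0, with roots -8/3 and 8. Take the larger (rising MC): q* = 8.
Check: AVC at q = 8 is £21 ≤ P, so revenue covers variable cost.
Profit = P·q − TC = 85·8 − 764 = -£84, a loss, but smaller than the £596 fixed cost the firm would lose by shutting down.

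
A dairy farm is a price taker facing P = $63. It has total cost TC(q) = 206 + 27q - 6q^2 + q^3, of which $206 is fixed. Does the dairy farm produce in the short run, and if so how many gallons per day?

Produce at q = 6

Variable cost is VC = 27q - 6q^2 + q^3, so AVC = VC/q = 27 - 6q + q^2 and MC = dTC/dq = 27 - 12q + 3q^2.
AVC hits its minimum where MC = AVC, at q = 3, giving min AVC = 27 - 6·3 + 3^2 = $18.
Because $63 ≥ $18, revenue can cover variable cost; the firm operates.
Set P = MC: 63 = 27 - 12q + 3q^2 → -36 - 12q + 3q^2 = 0. The roots are q = -2 and q = 6; the profit-maximizing output is on the rising part of MC, so q* = 6.
Check: AVC at q = 6 is $27 ≤ P, so revenue covers variable cost.
Profit = P·q − TC = 63·6 − 368 = $10.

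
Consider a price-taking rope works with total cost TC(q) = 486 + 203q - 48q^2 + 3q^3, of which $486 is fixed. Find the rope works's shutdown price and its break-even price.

Shutdown price = $11; break-even price = $68

Shutdown price = min AVC. AVC = 203 - 48q + 3q^2, with vertex at q = 8 and minimum $11.
ATC = 486/q + 203 - 48q + 3q^2. Setting dATC/dq = −486/q^2 − 48 + 6q = 0 gives q = 9 (since 6·9^3 − 48·9^2 = 486).
min ATC = 486/9 + 203 − 48·9 + 3·9^2 = $68. That is the break-even price.
Between these two prices the firm operates at a loss; above $68 it earns a profit.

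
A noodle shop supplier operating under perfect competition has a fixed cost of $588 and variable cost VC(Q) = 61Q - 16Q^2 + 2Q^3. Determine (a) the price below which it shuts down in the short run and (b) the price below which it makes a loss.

AVC = 61 - 16Q + 2Q^2; minimized at Q = 4, giving min AVC = $29. That is the shutdown price.
ATC = 588/Q + 61 - 16Q + 2Q^2. Setting dATC/dQ = −588/Q^2 − 16 + 4Q = 0 gives Q = 7 (since 4·7^3 − 16·7^2 = 588).
min ATC = 588/7 + 61 − 16·7 + 2·7^2 = $131. That is the break-even price.
For $29 ≤ P < $131 the firm produces at a loss; below $29 it shuts down.

Shutdown price = $29; break-even price = $131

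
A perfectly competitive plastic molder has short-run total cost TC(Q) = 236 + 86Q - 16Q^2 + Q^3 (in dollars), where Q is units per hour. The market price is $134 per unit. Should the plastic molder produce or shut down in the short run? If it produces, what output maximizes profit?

Strip out fixed cost: VC = 86Q - 16Q^2 + Q^3. Then AVC = 86 - 16Q + Q^2 and MC = 86 - 32Q + 3Q^2.
AVC is minimized where dAVC/dQ = -16 + 2Q = 0, at Q = 8; min AVC = 86 - 16·8 + 8^2 = $22.
Because $134 ≥ $22, revenue can cover variable cost; the firm operates.
Solving P = MC: -48 - 32Q + 3Q^2 = 0 ⇒ Q = -4/3 or 12. On the upward-sloping branch, Q* = 12.
Check: AVC at Q = 12 is $38 ≤ P, so revenue covers variable cost.
Profit = P·Q − TC = 134·12 − 692 = $916.

Produce at Q = 12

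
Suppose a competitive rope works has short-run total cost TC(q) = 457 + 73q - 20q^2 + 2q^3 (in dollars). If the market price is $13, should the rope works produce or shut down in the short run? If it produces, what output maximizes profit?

Shut down

From TC, MC = TC'(q) = 73 - 40q + 6q^2 and AVC = VC/q = 73 - 20q + 2q^2.
AVC hits its minimum where MC = AVC, at q = 5, giving min AVC = 73 - 20·5 + 2·5^2 = $23.
P = $13 lies below min AVC = $23; no output level covers variable cost.
The firm minimizes its loss by shutting down and losing only its fixed cost of $457.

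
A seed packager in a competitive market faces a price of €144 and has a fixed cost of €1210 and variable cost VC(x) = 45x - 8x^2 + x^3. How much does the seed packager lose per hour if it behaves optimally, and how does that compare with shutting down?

Profit = -€400 at x = 9

AVC = 45 - 8x + x^2; min AVC = €29 at x = 4. Since P = €144 ≥ min AVC, the firm produces.
MC = 45 - 16x + 3x^2. Setting P = MC and taking the root on the rising branch gives x* = 9.
TR = 144·9 = 1296. TC = 1210 + 486 = 1696. Profit = 1296 − 1696 = -€400.
Shutting down would mean losing the fixed cost of €1210, so operating at a loss of €400 is better by €810.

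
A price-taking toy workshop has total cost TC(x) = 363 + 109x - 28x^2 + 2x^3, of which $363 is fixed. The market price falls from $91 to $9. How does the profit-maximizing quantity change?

Output falls from 9 to 0 (the firm shuts down)

MC = 109 - 56x + 6x^2; the shutdown threshold is min AVC = $11 (at x = 7).
With P = $91 above the shutdown price, P = MC gives x = 9.
At P = $9 < min AVC = $11, price no longer covers variable cost at any output, so the firm shuts down: x = 0.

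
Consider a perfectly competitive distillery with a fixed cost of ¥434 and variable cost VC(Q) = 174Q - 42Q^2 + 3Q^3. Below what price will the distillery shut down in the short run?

¥27 per unit

The firm shuts down when price falls below the minimum of average variable cost. AVC = VC/Q = 174 - 42Q + 3Q^2.
dAVC/dQ = -42 + 6Q = 0 gives Q = 7. min AVC = 174 - 42·7 + 3·7^2 = 27.
The firm shuts down for any P below ¥27.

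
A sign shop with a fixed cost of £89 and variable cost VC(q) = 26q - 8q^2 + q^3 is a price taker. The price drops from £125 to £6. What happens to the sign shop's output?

Output falls from 9 to 0 (the firm shuts down)

MC = 26 - 16q + 3q^2; the shutdown threshold is min AVC = £10 (at q = 4).
With P = £125 above the shutdown price, P = MC gives q = 9.
At P = £6 < min AVC = £10, price no longer covers variable cost at any output, so the firm shuts down: q = 0.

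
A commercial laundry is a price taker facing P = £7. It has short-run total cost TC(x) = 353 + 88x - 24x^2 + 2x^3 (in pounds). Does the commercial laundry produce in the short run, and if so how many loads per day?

Variable cost is VC = 88x - 24x^2 + 2x^3, so AVC = VC/x = 88 - 24x + 2x^2 and MC = dTC/dx = 88 - 48x + 6x^2.
AVC hits its minimum where MC = AVC, at x = 6, giving min AVC = 88 - 24·6 + 2·6^2 = £16.
Since P = £7 < min AVC = £16, price fails to cover variable cost at any output.
Shutting down limits the loss to fixed cost, £353.

Shut down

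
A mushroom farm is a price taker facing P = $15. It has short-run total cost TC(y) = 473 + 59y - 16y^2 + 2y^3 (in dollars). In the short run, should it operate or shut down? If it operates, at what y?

Shut down

From TC, MC = TC'(y) = 59 - 32y + 6y^2 and AVC = VC/y = 59 - 16y + 2y^2.
AVC hits its minimum where MC = AVC, at y = 4, giving min AVC = 59 - 16·4 + 2·4^2 = $27.
With P < min AVC ($15 < $27), every unit sold adds to the loss.
The firm minimizes its loss by shutting down and losing only its fixed cost of $473.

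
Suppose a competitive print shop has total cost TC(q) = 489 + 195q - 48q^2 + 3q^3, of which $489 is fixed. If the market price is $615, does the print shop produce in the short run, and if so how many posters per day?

From TC, MC = TC'(q) = 195 - 96q + 9q^2 and AVC = VC/q = 195 - 48q + 3q^2.
AVC is minimized where dAVC/dq = -48 + 6q = 0, at q = 8; min AVC = 195 - 48·8 + 3·8^2 = $3.
P = $615 exceeds min AVC = $3, so the firm stays open.
P = MC gives -420 - 96q + 9q^2 = 0, with roots -10/3 and 14. Take the larger (rising MC): q* = 14.
Check: AVC at q = 14 is $111 ≤ P, so revenue covers variable cost.
Profit = P·q − TC = 615·14 − 2043 = $6567.

Produce at q = 14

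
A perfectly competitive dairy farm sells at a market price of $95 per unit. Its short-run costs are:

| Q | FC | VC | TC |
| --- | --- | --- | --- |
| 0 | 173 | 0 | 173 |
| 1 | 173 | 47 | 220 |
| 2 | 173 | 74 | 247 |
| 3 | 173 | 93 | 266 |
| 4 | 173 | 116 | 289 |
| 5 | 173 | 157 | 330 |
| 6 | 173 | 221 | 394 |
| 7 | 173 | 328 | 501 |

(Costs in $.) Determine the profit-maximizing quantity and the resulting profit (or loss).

Q = 6; profit = $176

Tabulate TR − TC: Q=0: -173; Q=1: -125; Q=2: -57; Q=3: 19; Q=4: 91; Q=5: 145; Q=6: 176; Q=7: 164.
Profit is maximized at Q = 6. AVC there is 221/6 = $36.83 ≤ P, so producing beats shutting down (which would give -$173).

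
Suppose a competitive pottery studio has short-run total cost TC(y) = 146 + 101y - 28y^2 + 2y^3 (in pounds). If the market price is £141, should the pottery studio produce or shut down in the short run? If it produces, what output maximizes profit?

Produce at y = 10

Variable cost is VC = 101y - 28y^2 + 2y^3, so AVC = VC/y = 101 - 28y + 2y^2 and MC = dTC/dy = 101 - 56y + 6y^2.
The AVC parabola has its vertex at y = 28/4 = 7, where AVC = 101 - 28·7 + 2·7^2 = £3.
Since P = £141 ≥ min AVC = £3, price covers variable cost and the firm should produce.
P = MC gives -40 - 56y + 6y^2 = 0, with roots -2/3 and 10. Take the larger (rising MC): y* = 10.
Check: AVC at y = 10 is £21 ≤ P, so revenue covers variable cost.
Profit = P·y − TC = 141·10 − 356 = £1054.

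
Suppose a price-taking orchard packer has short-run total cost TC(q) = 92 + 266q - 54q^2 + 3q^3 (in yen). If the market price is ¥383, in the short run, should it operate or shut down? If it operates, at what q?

Strip out fixed cost: VC = 266q - 54q^2 + 3q^3. Then AVC = 266 - 54q + 3q^2 and MC = 266 - 108q + 9q^2.
The AVC parabola has its vertex at q = 54/6 = 9, where AVC = 266 - 54·9 + 3·9^2 = ¥23.
P = ¥383 exceeds min AVC = ¥23, so the firm stays open.
P = MC gives -117 - 108q + 9q^2 = 0, with roots -1 and 13. Take the larger (rising MC): q* = 13.
Check: AVC at q = 13 is ¥71 ≤ P, so revenue covers variable cost.
Profit = P·q − TC = 383·13 − 1015 = ¥3964.

Produce at q = 13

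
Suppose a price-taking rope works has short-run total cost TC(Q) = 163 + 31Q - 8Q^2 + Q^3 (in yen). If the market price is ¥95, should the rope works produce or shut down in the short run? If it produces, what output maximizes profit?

Produce at Q = 8

Strip out fixed cost: VC = 31Q - 8Q^2 + Q^3. Then AVC = 31 - 8Q + Q^2 and MC = 31 - 16Q + 3Q^2.
AVC hits its minimum where MC = AVC, at Q = 4, giving min AVC = 31 - 8·4 + 4^2 = ¥15.
Since P = ¥95 ≥ min AVC = ¥15, price covers variable cost and the firm should produce.
Set P = MC: 95 = 31 - 16Q + 3Q^2 → -64 - 16Q + 3Q^2 = 0. The roots are Q = -8/3 and Q = 8; the profit-maximizing output is on the rising part of MC, so Q* = 8.
Check: AVC at Q = 8 is ¥31 ≤ P, so revenue covers variable cost.
Profit = P·Q − TC = 95·8 − 411 = ¥349.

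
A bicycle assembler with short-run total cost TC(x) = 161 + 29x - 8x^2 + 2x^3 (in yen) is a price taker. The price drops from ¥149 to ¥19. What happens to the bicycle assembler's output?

Output falls from 6 to 0 (the firm shuts down)

AVC = 29 - 8x + 2x^2, minimized at x = 2 where min AVC = ¥21. MC = 29 - 16x + 6x^2.
At P = ¥149 ≥ min AVC, set P = MC on the rising branch: x = 6.
At P = ¥19 < min AVC = ¥21, price no longer covers variable cost at any output, so the firm shuts down: x = 0.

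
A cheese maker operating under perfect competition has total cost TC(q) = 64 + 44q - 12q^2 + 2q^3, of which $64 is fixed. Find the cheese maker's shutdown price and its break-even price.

Shutdown price = $26; break-even price = $44

Shutdown price = min AVC. AVC = 44 - 12q + 2q^2, with vertex at q = 3 and minimum $26.
ATC = 64/q + 44 - 12q + 2q^2. Setting dATC/dq = −64/q^2 − 12 + 4q = 0 gives q = 4 (since 4·4^3 − 12·4^2 = 64).
min ATC = 64/4 + 44 − 12·4 + 2·4^2 = $44. That is the break-even price.
Between these two prices the firm operates at a loss; above $44 it earns a profit.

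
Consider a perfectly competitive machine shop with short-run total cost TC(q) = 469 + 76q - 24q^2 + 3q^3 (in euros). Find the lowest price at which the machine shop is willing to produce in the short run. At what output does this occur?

The firm shuts down when price falls below the minimum of average variable cost. AVC = VC/q = 76 - 24q + 3q^2.
dAVC/dq = -24 + 6q = 0 gives q = 4. min AVC = 76 - 24·4 + 3·4^2 = 28.
The firm shuts down for any P below €28.

€28 per unit, at q = 4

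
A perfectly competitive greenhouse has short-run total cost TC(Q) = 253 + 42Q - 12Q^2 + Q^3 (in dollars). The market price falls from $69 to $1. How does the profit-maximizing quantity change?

Output falls from 9 to 0 (the firm shuts down)

AVC = 42 - 12Q + Q^2, minimized at Q = 6 where min AVC = $6. MC = 42 - 24Q + 3Q^2.
With P = $69 above the shutdown price, P = MC gives Q = 9.
At P = $1 < min AVC = $6, price no longer covers variable cost at any output, so the firm shuts down: Q = 0.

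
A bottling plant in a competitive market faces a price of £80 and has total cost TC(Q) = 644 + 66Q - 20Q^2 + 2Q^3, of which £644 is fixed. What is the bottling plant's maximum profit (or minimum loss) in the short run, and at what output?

AVC = 66 - 20Q + 2Q^2 has its minimum £16 at Q = 5; price £80 clears that bar, so the firm operates.
With MC = 66 - 40Q + 6Q^2, P = MC on the upward-sloping part at Q* = 7.
TR = 80·7 = 560. TC = 644 + 168 = 812. Profit = 560 − 812 = -£252.
Shutting down would mean losing the fixed cost of £644, so operating at a loss of £252 is better by £392.

Profit = -£252 at Q = 7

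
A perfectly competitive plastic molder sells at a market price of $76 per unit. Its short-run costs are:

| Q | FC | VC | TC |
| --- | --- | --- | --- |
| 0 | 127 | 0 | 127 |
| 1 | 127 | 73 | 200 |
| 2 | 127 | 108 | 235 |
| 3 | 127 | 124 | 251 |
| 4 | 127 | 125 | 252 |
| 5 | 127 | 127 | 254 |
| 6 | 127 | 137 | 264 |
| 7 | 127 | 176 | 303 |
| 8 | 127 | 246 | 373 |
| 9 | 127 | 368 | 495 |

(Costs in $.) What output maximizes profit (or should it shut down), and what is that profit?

Q = 8; profit = $235

Profit at each row (π = 76Q − TC): Q=0: -127; Q=1: -124; Q=2: -83; Q=3: -23; Q=4: 52; Q=5: 126; Q=6: 192; Q=7: 229; Q=8: 235; Q=9: 189.
Profit is maximized at Q = 8. AVC there is 246/8 = $30.75 ≤ P, so producing beats shutting down (which would give -$127).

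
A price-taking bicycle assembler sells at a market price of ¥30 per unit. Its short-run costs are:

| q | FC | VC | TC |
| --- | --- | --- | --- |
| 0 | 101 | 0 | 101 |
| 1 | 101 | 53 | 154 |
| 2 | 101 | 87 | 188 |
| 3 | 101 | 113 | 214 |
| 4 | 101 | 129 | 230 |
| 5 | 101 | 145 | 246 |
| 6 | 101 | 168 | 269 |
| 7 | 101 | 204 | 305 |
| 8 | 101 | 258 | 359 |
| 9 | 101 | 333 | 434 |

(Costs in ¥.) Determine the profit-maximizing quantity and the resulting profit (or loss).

q = 6; profit = -¥89

Compute π = P·q − TC at each output: q=0: -101; q=1: -124; q=2: -128; q=3: -124; q=4: -110; q=5: -96; q=6: -89; q=7: -95; q=8: -119; q=9: -164.
Profit is maximized at q = 6. AVC there is 168/6 = ¥28 ≤ P, so producing beats shutting down (which would give -¥101).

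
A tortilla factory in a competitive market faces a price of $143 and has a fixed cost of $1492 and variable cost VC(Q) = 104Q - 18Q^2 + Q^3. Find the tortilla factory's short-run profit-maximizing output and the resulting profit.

Profit = -$140 at Q = 13

AVC = 104 - 18Q + Q^2; min AVC = $23 at Q = 9. Since P = $143 ≥ min AVC, the firm produces.
MC = 104 - 36Q + 3Q^2. Setting P = MC and taking the root on the rising branch gives Q* = 13.
TR = 143·13 = 1859. TC = 1492 + 507 = 1999. Profit = 1859 − 1999 = -$140.
By producing, the firm covers all variable cost plus $1352 of fixed cost; shutting down would lose the full $1492.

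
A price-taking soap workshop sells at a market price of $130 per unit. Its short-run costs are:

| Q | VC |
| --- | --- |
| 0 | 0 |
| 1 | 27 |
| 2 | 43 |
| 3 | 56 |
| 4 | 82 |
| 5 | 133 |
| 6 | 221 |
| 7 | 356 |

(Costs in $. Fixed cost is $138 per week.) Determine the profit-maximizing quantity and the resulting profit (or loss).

Q = 6; profit = $421

Profit at each row (π = 130Q − TC): Q=0: -138; Q=1: -35; Q=2: 79; Q=3: 196; Q=4: 300; Q=5: 379; Q=6: 421; Q=7: 416.
Profit is maximized at Q = 6. AVC there is 221/6 = $36.83 ≤ P, so producing beats shutting down (which would give -$138).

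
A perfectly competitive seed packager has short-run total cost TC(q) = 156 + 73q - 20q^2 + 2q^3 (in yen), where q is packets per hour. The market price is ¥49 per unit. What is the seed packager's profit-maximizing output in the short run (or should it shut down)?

Produce at q = 6

From TC, MC = TC'(q) = 73 - 40q + 6q^2 and AVC = VC/q = 73 - 20q + 2q^2.
AVC is minimized where dAVC/dq = -20 + 4q = 0, at q = 5; min AVC = 73 - 20·5 + 2·5^2 = ¥23.
Because ¥49 ≥ ¥23, revenue can cover variable cost; the firm operates.
Set P = MC: 49 = 73 - 40q + 6q^2 → 24 - 40q + 6q^2 = 0. The roots are q = 2/3 and q = 6; the profit-maximizing output is on the rising part of MC, so q* = 6.
Check: AVC at q = 6 is ¥25 ≤ P, so revenue covers variable cost.
Profit = P·q − TC = 49·6 − 306 = -¥12, a loss, but smaller than the ¥156 fixed cost the firm would lose by shutting down.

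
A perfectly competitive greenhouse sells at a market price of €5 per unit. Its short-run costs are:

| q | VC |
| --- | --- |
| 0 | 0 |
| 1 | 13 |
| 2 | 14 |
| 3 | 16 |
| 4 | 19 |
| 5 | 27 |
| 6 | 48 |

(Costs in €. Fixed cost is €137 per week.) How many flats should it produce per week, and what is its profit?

Compute π = P·q − TC at each output: q=0: -137; q=1: -145; q=2: -141; q=3: -138; q=4: -136; q=5: -139; q=6: -155.
Profit is maximized at q = 4. AVC there is 19/4 = €4.75 ≤ P, so producing beats shutting down (which would give -€137).

q = 4; profit = -€136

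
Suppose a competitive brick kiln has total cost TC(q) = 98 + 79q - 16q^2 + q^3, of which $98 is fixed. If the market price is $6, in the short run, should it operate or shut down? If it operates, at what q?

From TC, MC = TC'(q) = 79 - 32q + 3q^2 and AVC = VC/q = 79 - 16q + q^2.
The AVC parabola has its vertex at q = 16/2 = 8, where AVC = 79 - 16·8 + 8^2 = $15.
Since P = $6 < min AVC = $15, price fails to cover variable cost at any output.
Best response: produce nothing and absorb the $98 fixed cost.

Shut down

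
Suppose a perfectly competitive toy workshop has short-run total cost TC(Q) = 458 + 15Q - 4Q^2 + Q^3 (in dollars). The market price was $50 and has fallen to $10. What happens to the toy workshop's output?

Output falls from 5 to 0 (the firm shuts down)

AVC = 15 - 4Q + Q^2, minimized at Q = 2 where min AVC = $11. MC = 15 - 8Q + 3Q^2.
At P = $50 ≥ min AVC, set P = MC on the rising branch: Q = 5.
At P = $10 < min AVC = $11, price no longer covers variable cost at any output, so the firm shuts down: Q = 0.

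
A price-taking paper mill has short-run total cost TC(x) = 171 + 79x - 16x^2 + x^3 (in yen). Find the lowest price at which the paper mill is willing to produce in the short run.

¥15 per unit

The firm shuts down when price falls below the minimum of average variable cost. AVC = VC/x = 79 - 16x + x^2.
At the minimum of AVC, MC = AVC. MC = 79 - 32x + 3x^2; setting MC = AVC gives 2x^2 - 16x = 0, so x = 8. min AVC = 15.
For P < ¥15 the firm produces nothing.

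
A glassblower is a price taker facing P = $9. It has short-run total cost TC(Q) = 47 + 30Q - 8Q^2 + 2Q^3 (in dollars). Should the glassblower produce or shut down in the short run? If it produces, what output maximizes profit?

Shut down

Variable cost is VC = 30Q - 8Q^2 + 2Q^3, so AVC = VC/Q = 30 - 8Q + 2Q^2 and MC = dTC/dQ = 30 - 16Q + 6Q^2.
AVC hits its minimum where MC = AVC, at Q = 2, giving min AVC = 30 - 8·2 + 2·2^2 = $22.
With P < min AVC ($9 < $22), every unit sold adds to the loss.
Best response: produce nothing and absorb the $47 fixed cost.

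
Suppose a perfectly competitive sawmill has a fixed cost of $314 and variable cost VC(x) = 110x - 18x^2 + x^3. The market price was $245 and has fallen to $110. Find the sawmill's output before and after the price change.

Output falls from 15 to 12

AVC = 110 - 18x + x^2, minimized at x = 9 where min AVC = $29. MC = 110 - 36x + 3x^2.
At P = $245 ≥ min AVC, set P = MC on the rising branch: x = 15.
At P = $110 ≥ min AVC, set P = MC: x = 12. The firm stays open but cuts output.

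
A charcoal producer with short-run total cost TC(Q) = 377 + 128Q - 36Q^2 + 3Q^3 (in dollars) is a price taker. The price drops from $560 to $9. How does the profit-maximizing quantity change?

AVC = 128 - 36Q + 3Q^2, minimized at Q = 6 where min AVC = $20. MC = 128 - 72Q + 9Q^2.
At P = $560 ≥ min AVC, set P = MC on the rising branch: Q = 12.
At P = $9 < min AVC = $20, price no longer covers variable cost at any output, so the firm shuts down: Q = 0.

Output falls from 12 to 0 (the firm shuts down)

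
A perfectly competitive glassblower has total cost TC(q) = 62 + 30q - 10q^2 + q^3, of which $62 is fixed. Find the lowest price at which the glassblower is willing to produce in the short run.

Short-run supply begins at min AVC. From VC = 30q - 10q^2 + q^3, AVC = 30 - 10q + q^2.
dAVC/dq = -10 + 2q = 0 gives q = 5. min AVC = 30 - 10·5 + 5^2 = 5.
For P < $5 the firm produces nothing.

$5 per unit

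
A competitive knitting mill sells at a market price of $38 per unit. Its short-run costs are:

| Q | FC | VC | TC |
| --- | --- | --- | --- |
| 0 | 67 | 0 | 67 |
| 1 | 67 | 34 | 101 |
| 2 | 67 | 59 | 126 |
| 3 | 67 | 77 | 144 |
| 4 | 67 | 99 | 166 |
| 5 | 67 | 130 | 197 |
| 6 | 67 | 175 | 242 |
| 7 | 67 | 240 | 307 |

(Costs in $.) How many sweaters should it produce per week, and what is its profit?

Tabulate TR − TC: Q=0: -67; Q=1: -63; Q=2: -50; Q=3: -30; Q=4: -14; Q=5: -7; Q=6: -14; Q=7: -41.
Profit is maximized at Q = 5. AVC there is 130/5 = $26 ≤ P, so producing beats shutting down (which would give -$67).

Q = 5; profit = -$7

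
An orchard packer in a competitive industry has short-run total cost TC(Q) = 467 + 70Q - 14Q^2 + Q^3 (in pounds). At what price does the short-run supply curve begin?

£21 per unit

The firm shuts down when price falls below the minimum of average variable cost. AVC = VC/Q = 70 - 14Q + Q^2.
At the minimum of AVC, MC = AVC. MC = 70 - 28Q + 3Q^2; setting MC = AVC gives 2Q^2 - 14Q = 0, so Q = 7. min AVC = 21.
The firm shuts down for any P below £21.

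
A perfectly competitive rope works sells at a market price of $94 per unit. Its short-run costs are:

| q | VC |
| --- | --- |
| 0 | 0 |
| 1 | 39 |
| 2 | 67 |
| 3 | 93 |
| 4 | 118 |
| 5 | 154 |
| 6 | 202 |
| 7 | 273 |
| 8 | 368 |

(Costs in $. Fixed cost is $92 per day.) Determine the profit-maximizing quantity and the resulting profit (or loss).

q = 7; profit = $293

Profit at each row (π = 94q − TC): q=0: -92; q=1: -37; q=2: 29; q=3: 97; q=4: 166; q=5: 224; q=6: 270; q=7: 293; q=8: 292.
Profit is maximized at q = 7. AVC there is 273/7 = $39 ≤ P, so producing beats shutting down (which would give -$92).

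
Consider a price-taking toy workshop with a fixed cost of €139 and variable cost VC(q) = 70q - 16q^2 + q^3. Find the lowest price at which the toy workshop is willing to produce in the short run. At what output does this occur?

The firm shuts down when price falls below the minimum of average variable cost. AVC = VC/q = 70 - 16q + q^2.
At the minimum of AVC, MC = AVC. MC = 70 - 32q + 3q^2; setting MC = AVC gives 2q^2 - 16q = 0, so q = 8. min AVC = 6.
For P < €6 the firm produces nothing.

€6 per unit, at q = 8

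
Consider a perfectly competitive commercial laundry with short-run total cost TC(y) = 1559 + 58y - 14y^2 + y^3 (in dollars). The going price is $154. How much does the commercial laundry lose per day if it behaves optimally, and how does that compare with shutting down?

AVC = 58 - 14y + y^2 has its minimum $9 at y = 7; price $154 clears that bar, so the firm operates.
MC = 58 - 28y + 3y^2. Setting P = MC and taking the root on the rising branch gives y* = 12.
TR = 154·12 = 1848. TC = 1559 + 408 = 1967. Profit = 1848 − 1967 = -$119.
That loss of $119 beats the $1559 the firm would lose by shutting down; producing recovers $1440 of fixed cost.

Profit = -$119 at y = 12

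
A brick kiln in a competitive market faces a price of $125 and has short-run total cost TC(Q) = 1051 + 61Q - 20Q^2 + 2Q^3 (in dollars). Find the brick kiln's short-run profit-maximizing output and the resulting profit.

AVC = 61 - 20Q + 2Q^2; min AVC = $11 at Q = 5. Since P = $125 ≥ min AVC, the firm produces.
MC = 61 - 40Q + 6Q^2. Setting P = MC and taking the root on the rising branch gives Q* = 8.
TR = 125·8 = 1000. TC = 1051 + 232 = 1283. Profit = 1000 − 1283 = -$283.
That loss of $283 beats the $1051 the firm would lose by shutting down; producing recovers $768 of fixed cost.

Profit = -$283 at Q = 8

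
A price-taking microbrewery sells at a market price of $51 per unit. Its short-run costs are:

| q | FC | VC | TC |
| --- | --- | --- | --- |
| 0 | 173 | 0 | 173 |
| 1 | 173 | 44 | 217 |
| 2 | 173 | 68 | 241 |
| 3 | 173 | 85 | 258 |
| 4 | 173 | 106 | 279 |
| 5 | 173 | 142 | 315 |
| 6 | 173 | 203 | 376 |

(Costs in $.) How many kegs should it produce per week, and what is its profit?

Profit at each row (π = 51q − TC): q=0: -173; q=1: -166; q=2: -139; q=3: -105; q=4: -75; q=5: -60; q=6: -70.
Profit is maximized at q = 5. AVC there is 142/5 = $28.40 ≤ P, so producing beats shutting down (which would give -$173).

q = 5; profit = -$60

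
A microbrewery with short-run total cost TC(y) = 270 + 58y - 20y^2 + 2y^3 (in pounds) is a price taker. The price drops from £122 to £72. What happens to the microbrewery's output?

Output falls from 8 to 7

MC = 58 - 40y + 6y^2; the shutdown threshold is min AVC = £8 (at y = 5).
With P = £122 above the shutdown price, P = MC gives y = 8.
At P = £72 ≥ min AVC, set P = MC: y = 7. The firm stays open but cuts output.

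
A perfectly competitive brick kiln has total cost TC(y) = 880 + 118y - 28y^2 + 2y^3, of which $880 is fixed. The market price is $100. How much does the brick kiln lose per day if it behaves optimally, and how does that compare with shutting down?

AVC = 118 - 28y + 2y^2; min AVC = $20 at y = 7. Since P = $100 ≥ min AVC, the firm produces.
With MC = 118 - 56y + 6y^2, P = MC on the upward-sloping part at y* = 9.
TR = 100·9 = 900. TC = 880 + 252 = 1132. Profit = 900 − 1132 = -$232.
Shutting down would mean losing the fixed cost of $880, so operating at a loss of $232 is better by $648.

Profit = -$232 at y = 9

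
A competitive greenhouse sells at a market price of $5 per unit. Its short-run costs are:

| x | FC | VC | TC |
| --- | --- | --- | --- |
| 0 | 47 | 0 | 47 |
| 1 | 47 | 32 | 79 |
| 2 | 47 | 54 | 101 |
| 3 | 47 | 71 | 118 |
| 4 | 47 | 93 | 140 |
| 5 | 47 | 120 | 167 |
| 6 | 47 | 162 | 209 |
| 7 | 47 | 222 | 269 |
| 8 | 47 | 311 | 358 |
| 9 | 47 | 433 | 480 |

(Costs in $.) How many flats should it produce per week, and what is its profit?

x = 0 (shut down); profit = -$47

Compute π = P·x − TC at each output: x=0: -47; x=1: -74; x=2: -91; x=3: -103; x=4: -120; x=5: -142; x=6: -179; x=7: -234; x=8: -318; x=9: -435.
Profit is highest at x = 0. Equivalently, the lowest AVC in the table is 93/4 ≈ $23.25 at x = 4, and P = $5 falls below it — price never covers variable cost, so the firm shuts down and loses only its fixed cost.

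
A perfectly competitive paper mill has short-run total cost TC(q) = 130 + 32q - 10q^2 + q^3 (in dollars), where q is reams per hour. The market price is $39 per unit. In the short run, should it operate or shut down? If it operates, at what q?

Produce at q = 7

Strip out fixed cost: VC = 32q - 10q^2 + q^3. Then AVC = 32 - 10q + q^2 and MC = 32 - 20q + 3q^2.
The AVC parabola has its vertex at q = 10/2 = 5, where AVC = 32 - 10·5 + 5^2 = $7.
Since P = $39 ≥ min AVC = $7, price covers variable cost and the firm should produce.
P = MC gives -7 - 20q + 3q^2 = 0, with roots -1/3 and 7. Take the larger (rising MC): q* = 7.
Check: AVC at q = 7 is $11 ≤ P, so revenue covers variable cost.
Profit = P·q − TC = 39·7 − 207 = $66.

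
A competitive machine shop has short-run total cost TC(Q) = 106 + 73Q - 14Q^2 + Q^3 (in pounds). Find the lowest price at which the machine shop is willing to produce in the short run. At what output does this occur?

The firm shuts down when price falls below the minimum of average variable cost. AVC = VC/Q = 73 - 14Q + Q^2.
At the minimum of AVC, MC = AVC. MC = 73 - 28Q + 3Q^2; setting MC = AVC gives 2Q^2 - 14Q = 0, so Q = 7. min AVC = 24.
So the shutdown price is £24.

£24 per unit, at Q = 7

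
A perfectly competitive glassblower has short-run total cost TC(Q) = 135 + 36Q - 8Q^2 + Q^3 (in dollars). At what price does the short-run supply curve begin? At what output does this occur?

Short-run supply begins at min AVC. From VC = 36Q - 8Q^2 + Q^3, AVC = 36 - 8Q + Q^2.
dAVC/dQ = -8 + 2Q = 0 gives Q = 4. min AVC = 36 - 8·4 + 4^2 = 20.
So the shutdown price is $20.

$20 per unit, at Q = 4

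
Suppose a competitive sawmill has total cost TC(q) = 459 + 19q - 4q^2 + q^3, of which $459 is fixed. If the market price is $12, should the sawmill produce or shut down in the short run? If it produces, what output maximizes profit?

Shut down

Variable cost is VC = 19q - 4q^2 + q^3, so AVC = VC/q = 19 - 4q + q^2 and MC = dTC/dq = 19 - 8q + 3q^2.
The AVC parabola has its vertex at q = 4/2 = 2, where AVC = 19 - 4·2 + 2^2 = $15.
P = $12 lies below min AVC = $15; no output level covers variable cost.
Shutting down limits the loss to fixed cost, $459.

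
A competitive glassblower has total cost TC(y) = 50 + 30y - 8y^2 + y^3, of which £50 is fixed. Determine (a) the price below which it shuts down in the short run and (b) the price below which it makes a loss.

Shutdown price = £14; break-even price = £25

Shutdown price = min AVC. AVC = 30 - 8y + y^2, with vertex at y = 4 and minimum £14.
ATC = 50/y + 30 - 8y + y^2. Setting dATC/dy = −50/y^2 − 8 + 2y = 0 gives y = 5 (since 2·5^3 − 8·5^2 = 50).
min ATC = 50/5 + 30 − 8·5 + 5^2 = £25. That is the break-even price.
For £14 ≤ P < £25 the firm produces at a loss; below £14 it shuts down.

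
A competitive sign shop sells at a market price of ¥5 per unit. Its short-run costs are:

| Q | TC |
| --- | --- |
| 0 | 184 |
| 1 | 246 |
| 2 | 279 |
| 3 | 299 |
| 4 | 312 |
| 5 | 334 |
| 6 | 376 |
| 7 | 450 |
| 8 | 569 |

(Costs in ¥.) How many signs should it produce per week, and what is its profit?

Compute π = P·Q − TC at each output: Q=0: -184; Q=1: -241; Q=2: -269; Q=3: -284; Q=4: -292; Q=5: -309; Q=6: -346; Q=7: -415; Q=8: -529.
Profit is highest at Q = 0. Equivalently, the lowest AVC in the table is 150/5 ≈ ¥30 at Q = 5, and P = ¥5 falls below it — price never covers variable cost, so the firm shuts down and loses only its fixed cost.

Q = 0 (shut down); profit = -¥184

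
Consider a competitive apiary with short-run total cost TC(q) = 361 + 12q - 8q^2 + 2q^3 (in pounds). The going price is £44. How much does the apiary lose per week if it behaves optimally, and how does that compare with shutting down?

Profit = -£233 at q = 4

AVC = 12 - 8q + 2q^2 has its minimum £4 at q = 2; price £44 clears that bar, so the firm operates.
With MC = 12 - 16q + 6q^2, P = MC on the upward-sloping part at q* = 4.
TR = 44·4 = 176. TC = 361 + 48 = 409. Profit = 176 − 409 = -£233.
Shutting down would mean losing the fixed cost of £361, so operating at a loss of £233 is better by £128.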